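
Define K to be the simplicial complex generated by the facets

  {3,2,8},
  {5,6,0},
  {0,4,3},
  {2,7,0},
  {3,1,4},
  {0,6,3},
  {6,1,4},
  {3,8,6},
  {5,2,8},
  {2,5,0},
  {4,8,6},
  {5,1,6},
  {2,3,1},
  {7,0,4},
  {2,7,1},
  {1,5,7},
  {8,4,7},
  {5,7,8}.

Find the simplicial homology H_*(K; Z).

H_0 ≅ Z,  H_1 ≅ Z ⊕ Z/2,  H_2 = 0.

Take the total order 0 < 1 < 2 < 3 < 4 < 5 < 6 < 7 < 8 on the vertex set. Then K (dimension 2) consists of the simplices:

  0-simplices (9): [0], [1], [2], [3], [4], [5], [6], [7], [8]
  1-simplices (27): (27 of them)
  2-simplices (18): [0,2,5], [0,2,7], [0,3,4], [0,3,6], [0,4,7], [0,5,6], [1,2,3], [1,2,7], [1,3,4], [1,4,6], [1,5,6], [1,5,7], [2,3,8], [2,5,8], [3,6,8], [4,6,8], [4,7,8], [5,7,8]

Hence C_0 ≅ Z^9, C_1 ≅ Z^27, C_2 ≅ Z^18.

∂_1: C_1 → C_0 sends each edge [p,q] (with p < q) to q − p. For instance
  ∂[2,5] = [5] − [2].
As a 9×27 matrix over Z this has rank 8, with invariant factors (1,1,1,1,1,1,1,1).

∂_2: C_2 → C_1 sends each 2-simplex [p,q,r] to [q,r] − [p,r] + [p,q]. For instance
  ∂[1,5,7] = [5,7] − [1,7] + [1,5],
  ∂[0,4,7] = [4,7] − [0,7] + [0,4].
The resulting 27×18 matrix has rank 18, and its Smith normal form has invariant factors (1,1,1,1,1,1,1,1,1,1,1,1,1,1,1,1,1,2).

Now H_k = ker ∂_k / im ∂_{k+1}, so:

  H_0: rank C_0 − rank ∂_1 = 9 − 8 = 1, and the invariant factors of ∂_1 are all 1, so H_0 = Z.
  H_1: rank ker ∂_1 − rank ∂_2 = (27 − 8) − 18 = 1, and ∂_2 has invariant factor 2 > 1, so H_1 = Z ⊕ Z/2.
  H_2: rank ker ∂_2 − rank ∂_3 = (18 − 18) − 0 = 0, and there is no ∂_3, so H_2 = 0.

As a check, the Euler characteristic is 9 − 27 + 18 = 0, which agrees with 1 − 1 + 0 = 0.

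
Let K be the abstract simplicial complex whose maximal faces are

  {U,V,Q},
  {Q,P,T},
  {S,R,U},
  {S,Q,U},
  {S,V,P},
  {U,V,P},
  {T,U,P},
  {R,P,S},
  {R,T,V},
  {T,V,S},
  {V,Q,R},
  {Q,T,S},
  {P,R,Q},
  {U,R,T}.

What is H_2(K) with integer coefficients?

H_2 ≅ Z.

Order the vertices as P < Q < R < S < T < U < V. Listing each simplex with vertices in this order, K has dimension 2 with simplices:

  0-simplices (7): P, Q, R, S, T, U, V
  1-simplices (21): PQ, PR, PS, PT, PU, PV, QR, QS, QT, QU, QV, RS, RT, RU, RV, ST, SU, SV, TU, TV, UV
  2-simplices (14): PQR, PQT, PRS, PSV, PTU, PUV, QRV, QST, QSU, QUV, RSU, RTU, RTV, STV

so the chain groups are C_0 ≅ Z^7, C_1 ≅ Z^21, C_2 ≅ Z^14.

∂_1: C_1 → C_0 is given by ∂[p,q] = [q] − [p]. For instance
  ∂RT = T − R.
As a 7×21 matrix over Z this has rank 6, with invariant factors (1,1,1,1,1,1).

∂_2: C_2 → C_1 maps a triangle to the signed sum of its edges. For instance
  ∂QRV = RV − QV + QR,
  ∂STV = TV − SV + ST.
The 21×14 boundary matrix has rank 13 and Smith normal form diag(1,1,1,1,1,1,1,1,1,1,1,1,1).

Now H_k = ker ∂_k / im ∂_{k+1}, so:

  H_2: rank ker ∂_2 − rank ∂_3 = (14 − 13) − 0 = 1, and there is no ∂_3, so H_2 ≅ Z.

(K is a triangulation of the torus T^2.)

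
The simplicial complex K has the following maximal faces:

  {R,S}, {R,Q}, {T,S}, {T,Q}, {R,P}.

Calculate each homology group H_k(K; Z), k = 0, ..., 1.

K has 5 vertices, 5 edges.
rank ∂_0 = 0, rank ∂_1 = 4 ⇒ b_0 = 5 − 0 − 4 = 1; all invariant factors of ∂_1 are 1 so no torsion. So H_0 = Z.
rank ∂_1 = 4, rank ∂_2 = 0 ⇒ b_1 = 5 − 4 − 0 = 1. So H_1 = Z.

H_0 = Z,  H_1 = Z.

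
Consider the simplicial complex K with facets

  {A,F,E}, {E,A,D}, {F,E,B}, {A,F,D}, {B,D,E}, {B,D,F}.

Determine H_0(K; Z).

Order the vertices as A < B < D < E < F. Listing each simplex with vertices in this order, K has dimension 2 with simplices:

  0-simplices (5): A, B, D, E, F
  1-simplices (9): AD, AE, AF, BD, BE, BF, DE, DF, EF
  2-simplices (6): ADE, ADF, AEF, BDE, BDF, BEF

giving chain groups C_0 ≅ Z^5, C_1 ≅ Z^9, C_2 ≅ Z^6.

∂_1: C_1 → C_0 maps an edge to its endpoints' difference, ∂[p,q] = q − p.
The resulting 5×9 matrix has rank 4, and its Smith normal form has invariant factors (1,1,1,1).

The boundary map ∂_2: C_2 → C_1 maps a triangle to the signed sum of its edges. For instance
  ∂ADF = DF − AF + AD,
  ∂ADE = DE − AE + AD.
The 9×6 boundary matrix has rank 5 and Smith normal form diag(1,1,1,1,1).

Computing H_k = (kernel of ∂_k) / (image of ∂_{k+1}):

  H_0: rank C_0 − rank ∂_1 = 5 − 4 = 1, and the invariant factors of ∂_1 are all 1, so H_0 ≅ Z.

H_0 ≅ Z.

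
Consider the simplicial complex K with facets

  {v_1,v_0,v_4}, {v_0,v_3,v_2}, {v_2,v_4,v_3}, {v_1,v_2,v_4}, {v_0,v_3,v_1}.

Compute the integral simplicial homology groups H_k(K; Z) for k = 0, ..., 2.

H_0 ≅ Z,  H_1 ≅ Z,  H_2 = 0.

Fix the vertex order v_0 < v_1 < v_2 < v_3 < v_4 and write every simplex with vertices in increasing order. Then dim K = 2 and the simplices of K are:

  0-simplices (5): [v_0], [v_1], [v_2], [v_3], [v_4]
  1-simplices (10): [v_0,v_1], [v_0,v_2], [v_0,v_3], [v_0,v_4], [v_1,v_2], [v_1,v_3], [v_1,v_4], [v_2,v_3], [v_2,v_4], [v_3,v_4]
  2-simplices (5): [v_0,v_1,v_3], [v_0,v_1,v_4], [v_0,v_2,v_3], [v_1,v_2,v_4], [v_2,v_3,v_4]

giving chain groups C_0 ≅ Z^5, C_1 ≅ Z^10, C_2 ≅ Z^5.

∂_1: C_1 → C_0 maps an edge to its endpoints' difference, ∂[p,q] = q − p. For instance
  ∂[v_1,v_3] = [v_3] − [v_1].
The 5×10 boundary matrix has rank 4 and Smith normal form diag(1,1,1,1).

∂_2: C_2 → C_1 acts by ∂[p,q,r] = [q,r] − [p,r] + [p,q]. For instance
  ∂[v_0,v_2,v_3] = [v_2,v_3] − [v_0,v_3] + [v_0,v_2],
  ∂[v_2,v_3,v_4] = [v_3,v_4] − [v_2,v_4] + [v_2,v_3].
The 10×5 boundary matrix has rank 5 and Smith normal form diag(1,1,1,1,1).

Reading off H_k = ker ∂_k / im ∂_{k+1}:

  H_0: rank C_0 − rank ∂_1 = 5 − 4 = 1, and the invariant factors of ∂_1 are all 1, so H_0 = Z.
  H_1: rank ker ∂_1 − rank ∂_2 = (10 − 4) − 5 = 1, and the invariant factors of ∂_2 are all 1, so H_1 = Z.
  H_2: rank ker ∂_2 − rank ∂_3 = (5 − 5) − 0 = 0, and there is no ∂_3, so H_2 = 0.

As a check, the Euler characteristic is 5 − 10 + 5 = 0, which agrees with 1 − 1 + 0 = 0.
(K is a triangulation of the Möbius band.)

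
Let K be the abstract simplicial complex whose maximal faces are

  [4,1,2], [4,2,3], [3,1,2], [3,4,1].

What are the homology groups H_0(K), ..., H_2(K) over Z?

H_0 = Z,  H_1 = 0,  H_2 = Z.

K has 4 vertices, 6 edges, 4 triangles.
rank ∂_0 = 0, rank ∂_1 = 3 ⇒ b_0 = 4 − 0 − 3 = 1; all invariant factors of ∂_1 are 1 so no torsion. So H_0 ≅ Z.
rank ∂_1 = 3, rank ∂_2 = 3 ⇒ b_1 = 6 − 3 − 3 = 0; all invariant factors of ∂_2 are 1 so no torsion. So H_1 ≅ 0.
rank ∂_2 = 3, rank ∂_3 = 0 ⇒ b_2 = 4 − 3 − 0 = 1. So H_2 ≅ Z.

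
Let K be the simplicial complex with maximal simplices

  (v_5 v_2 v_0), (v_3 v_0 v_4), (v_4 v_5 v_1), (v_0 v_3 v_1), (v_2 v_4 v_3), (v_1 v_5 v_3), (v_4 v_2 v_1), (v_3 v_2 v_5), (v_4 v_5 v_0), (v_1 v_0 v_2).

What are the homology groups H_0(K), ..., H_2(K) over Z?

K has 6 vertices, 15 edges, 10 triangles.
rank ∂_0 = 0, rank ∂_1 = 5 ⇒ b_0 = 6 − 0 − 5 = 1; all invariant factors of ∂_1 are 1 so no torsion. So H_0 = Z.
rank ∂_1 = 5, rank ∂_2 = 10 ⇒ b_1 = 15 − 5 − 10 = 0; ∂_2 has invariant factor(s) [2] giving torsion. So H_1 = Z_2.
rank ∂_2 = 10, rank ∂_3 = 0 ⇒ b_2 = 10 − 10 − 0 = 0. So H_2 = 0.

H_0 ≅ Z,  H_1 ≅ Z_2,  H_2 = 0.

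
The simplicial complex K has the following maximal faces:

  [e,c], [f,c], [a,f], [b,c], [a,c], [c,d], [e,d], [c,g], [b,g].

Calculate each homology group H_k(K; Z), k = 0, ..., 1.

Take the total order a < b < c < d < e < f < g on the vertex set. Then K (dimension 1) consists of the simplices:

  0-simplices (7): a, b, c, d, e, f, g
  1-simplices (9): ac, af, bc, bg, cd, ce, cf, cg, de

so the chain groups are C_0 ≅ Z^7, C_1 ≅ Z^9.

Boundary ∂_1: C_1 → C_0 maps an edge to its endpoints' difference, ∂[p,q] = q − p. For instance
  ∂de = e − d.
This gives a 7×9 integer matrix of rank 6; reducing to Smith normal form yields diagonal entries (1,1,1,1,1,1).

Now H_k = ker ∂_k / im ∂_{k+1}, so:

  H_0: rank C_0 − rank ∂_1 = 7 − 6 = 1, and the invariant factors of ∂_1 are all 1, so H_0 ≅ Z.
  H_1: rank ker ∂_1 − rank ∂_2 = (9 − 6) − 0 = 3, and there is no ∂_2, so H_1 ≅ Z^3.

H_0 ≅ Z,  H_1 ≅ Z^3.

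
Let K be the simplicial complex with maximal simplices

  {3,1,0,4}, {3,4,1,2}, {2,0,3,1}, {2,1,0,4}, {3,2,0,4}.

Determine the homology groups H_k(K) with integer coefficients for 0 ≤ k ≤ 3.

H_0 ≅ Z,  H_1 = 0,  H_2 = 0,  H_3 ≅ Z.

K has 5 vertices, 10 edges, 10 triangles, 5 3-simplices.
rank ∂_0 = 0, rank ∂_1 = 4 ⇒ b_0 = 5 − 0 − 4 = 1; all invariant factors of ∂_1 are 1 so no torsion. So H_0 = Z.
rank ∂_1 = 4, rank ∂_2 = 6 ⇒ b_1 = 10 − 4 − 6 = 0; all invariant factors of ∂_2 are 1 so no torsion. So H_1 = 0.
rank ∂_2 = 6, rank ∂_3 = 4 ⇒ b_2 = 10 − 6 − 4 = 0; all invariant factors of ∂_3 are 1 so no torsion. So H_2 = 0.
rank ∂_3 = 4, rank ∂_4 = 0 ⇒ b_3 = 5 − 4 − 0 = 1. So H_3 = Z.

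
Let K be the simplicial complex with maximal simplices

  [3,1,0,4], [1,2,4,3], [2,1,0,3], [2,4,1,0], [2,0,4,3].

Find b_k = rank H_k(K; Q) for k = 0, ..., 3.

b_0 = 1, b_1 = 0, b_2 = 0, b_3 = 1.

We work with the vertex ordering 0 < 1 < 2 < 3 < 4. The simplices of K, each written with vertices in increasing order, are:

  0-simplices (5): [0], [1], [2], [3], [4]
  1-simplices (10): [0,1], [0,2], [0,3], [0,4], [1,2], [1,3], [1,4], [2,3], [2,4], [3,4]
  2-simplices (10): [0,1,2], [0,1,3], [0,1,4], [0,2,3], [0,2,4], [0,3,4], [1,2,3], [1,2,4], [1,3,4], [2,3,4]
  3-simplices (5): [0,1,2,3], [0,1,2,4], [0,1,3,4], [0,2,3,4], [1,2,3,4]

giving chain groups C_0 ≅ Z^5, C_1 ≅ Z^10, C_2 ≅ Z^10, C_3 ≅ Z^5.

∂_1: C_1 → C_0 sends each edge [p,q] (with p < q) to q − p. For instance
  ∂[3,4] = [4] − [3].
The resulting 5×10 matrix has rank 4, and its Smith normal form has invariant factors (1,1,1,1).

Boundary ∂_2: C_2 → C_1 maps a triangle to the signed sum of its edges. For instance
  ∂[0,2,3] = [2,3] − [0,3] + [0,2],
  ∂[0,1,2] = [1,2] − [0,2] + [0,1].
As a 10×10 matrix over Z this has rank 6, with invariant factors (1,1,1,1,1,1).

The boundary map ∂_3: C_3 → C_2 sends each 3-simplex σ to the alternating sum Σ_i (−1)^i (σ with its i-th vertex removed). For instance
  ∂[0,1,2,4] = [1,2,4] − [0,2,4] + [0,1,4] − [0,1,2],
  ∂[0,1,2,3] = [1,2,3] − [0,2,3] + [0,1,3] − [0,1,2].
As a 10×5 matrix over Z this has rank 4, with invariant factors (1,1,1,1).

Reading off H_k = ker ∂_k / im ∂_{k+1}:

  H_0: rank C_0 − rank ∂_1 = 5 − 4 = 1, and the invariant factors of ∂_1 are all 1, so H_0 = Z.
  H_1: rank ker ∂_1 − rank ∂_2 = (10 − 4) − 6 = 0, and the invariant factors of ∂_2 are all 1, so H_1 = 0.
  H_2: rank ker ∂_2 − rank ∂_3 = (10 − 6) − 4 = 0, and the invariant factors of ∂_3 are all 1, so H_2 = 0.
  H_3: rank ker ∂_3 − rank ∂_4 = (5 − 4) − 0 = 1, and there is no ∂_4, so H_3 = Z.

Hence the Betti numbers are b_0 = 1, b_1 = 0, b_2 = 0, b_3 = 1.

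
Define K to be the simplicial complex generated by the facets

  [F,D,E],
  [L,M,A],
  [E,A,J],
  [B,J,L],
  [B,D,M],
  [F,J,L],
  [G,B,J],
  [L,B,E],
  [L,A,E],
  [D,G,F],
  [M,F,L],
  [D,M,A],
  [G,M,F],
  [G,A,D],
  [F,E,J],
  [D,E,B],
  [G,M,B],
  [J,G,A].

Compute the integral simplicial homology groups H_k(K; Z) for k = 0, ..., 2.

Fix the vertex order A < B < D < E < F < G < J < L < M and write every simplex with vertices in increasing order. Then dim K = 2 and the simplices of K are:

  0-simplices (9): A, B, D, E, F, G, J, L, M
  1-simplices (27): AD, AE, AG, AJ, AL, AM, BD, BE, BG, BJ, BL, BM, DE, DF, DG, DM, EF, EJ, EL, FG, FJ, FL, FM, GJ, GM, JL, LM
  2-simplices (18): ADG, ADM, AEJ, AEL, AGJ, ALM, BDE, BDM, BEL, BGJ, BGM, BJL, DEF, DFG, EFJ, FGM, FJL, FLM

giving chain groups C_0 ≅ Z^9, C_1 ≅ Z^27, C_2 ≅ Z^18.

The boundary map ∂_1: C_1 → C_0 maps an edge to its endpoints' difference, ∂[p,q] = q − p.
The 9×27 boundary matrix has rank 8 and Smith normal form diag(1,1,1,1,1,1,1,1).

The boundary map ∂_2: C_2 → C_1 sends each 2-simplex [p,q,r] to [q,r] − [p,r] + [p,q]. For instance
  ∂ALM = LM − AM + AL,
  ∂AGJ = GJ − AJ + AG.
As a 27×18 matrix over Z this has rank 18, with invariant factors (1,1,1,1,1,1,1,1,1,1,1,1,1,1,1,1,1,2).

Now H_k = ker ∂_k / im ∂_{k+1}, so:

  H_0: rank C_0 − rank ∂_1 = 9 − 8 = 1, and the invariant factors of ∂_1 are all 1, so H_0 ≅ Z.
  H_1: rank ker ∂_1 − rank ∂_2 = (27 − 8) − 18 = 1, and ∂_2 has invariant factor 2 > 1, so H_1 ≅ Z × Z/2.
  H_2: rank ker ∂_2 − rank ∂_3 = (18 − 18) − 0 = 0, and there is no ∂_3, so H_2 ≅ 0.

As a check, the Euler characteristic is 9 − 27 + 18 = 0, which agrees with 1 − 1 + 0 = 0.
(K is a triangulation of the Klein bottle.)

H_0 = Z,  H_1 = Z × Z/2,  H_2 = 0.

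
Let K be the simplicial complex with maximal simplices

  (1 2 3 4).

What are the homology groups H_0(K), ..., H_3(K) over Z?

H_0 ≅ Z,  H_1 = 0,  H_2 = 0,  H_3 = 0.

Order the vertices as 1 < 2 < 3 < 4. Listing each simplex with vertices in this order, K has dimension 3 with simplices:

  0-simplices (4): [1], [2], [3], [4]
  1-simplices (6): [1,2], [1,3], [1,4], [2,3], [2,4], [3,4]
  2-simplices (4): [1,2,3], [1,2,4], [1,3,4], [2,3,4]
  3-simplices (1): [1,2,3,4]

so the chain groups are C_0 ≅ Z^4, C_1 ≅ Z^6, C_2 ≅ Z^4, C_3 ≅ Z^1.

The boundary map ∂_1: C_1 → C_0 is given by ∂[p,q] = [q] − [p].
The resulting 4×6 matrix has rank 3, and its Smith normal form has invariant factors (1,1,1).

∂_2: C_2 → C_1 sends each 2-simplex [p,q,r] to [q,r] − [p,r] + [p,q]. For instance
  ∂[1,2,4] = [2,4] − [1,4] + [1,2],
  ∂[1,3,4] = [3,4] − [1,4] + [1,3].
The resulting 6×4 matrix has rank 3, and its Smith normal form has invariant factors (1,1,1).

∂_3: C_3 → C_2 sends each 3-simplex σ to the alternating sum Σ_i (−1)^i (σ with its i-th vertex removed). For instance
  ∂[1,2,3,4] = [2,3,4] − [1,3,4] + [1,2,4] − [1,2,3].
The resulting 4×1 matrix has rank 1, and its Smith normal form has invariant factors (1).

Reading off H_k = ker ∂_k / im ∂_{k+1}:

  H_0: rank C_0 − rank ∂_1 = 4 − 3 = 1, and the invariant factors of ∂_1 are all 1, so H_0 = Z.
  H_1: rank ker ∂_1 − rank ∂_2 = (6 − 3) − 3 = 0, and the invariant factors of ∂_2 are all 1, so H_1 = 0.
  H_2: rank ker ∂_2 − rank ∂_3 = (4 − 3) − 1 = 0, and the invariant factors of ∂_3 are all 1, so H_2 = 0.
  H_3: rank ker ∂_3 − rank ∂_4 = (1 − 1) − 0 = 0, and there is no ∂_4, so H_3 = 0.

As a check, the Euler characteristic is 4 − 6 + 4 − 1 = 1, which agrees with 1 − 0 + 0 − 0 = 1.
(K is a triangulation of the 3-simplex.)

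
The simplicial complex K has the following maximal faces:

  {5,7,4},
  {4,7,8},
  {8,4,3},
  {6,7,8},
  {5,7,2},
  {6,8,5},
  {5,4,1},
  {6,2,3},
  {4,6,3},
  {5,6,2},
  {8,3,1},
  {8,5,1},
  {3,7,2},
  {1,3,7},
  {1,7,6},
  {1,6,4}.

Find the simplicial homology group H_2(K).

H_2 = Z.

Fix the vertex order 1 < 2 < 3 < 4 < 5 < 6 < 7 < 8 and write every simplex with vertices in increasing order. Then dim K = 2 and the simplices of K are:

  0-simplices (8): [1], [2], [3], [4], [5], [6], [7], [8]
  1-simplices (24): (24 of them)
  2-simplices (16): [1,3,7], [1,3,8], [1,4,5], [1,4,6], [1,5,8], [1,6,7], [2,3,6], [2,3,7], [2,5,6], [2,5,7], [3,4,6], [3,4,8], [4,5,7], [4,7,8], [5,6,8], [6,7,8]

Hence C_0 ≅ Z^8, C_1 ≅ Z^24, C_2 ≅ Z^16.

Boundary ∂_1: C_1 → C_0 sends each edge [p,q] (with p < q) to q − p. For instance
  ∂[6,7] = [7] − [6].
The resulting 8×24 matrix has rank 7, and its Smith normal form has invariant factors (1,1,1,1,1,1,1).

Boundary ∂_2: C_2 → C_1 acts by ∂[p,q,r] = [q,r] − [p,r] + [p,q]. For instance
  ∂[3,4,6] = [4,6] − [3,6] + [3,4],
  ∂[5,6,8] = [6,8] − [5,8] + [5,6].
The 24×16 boundary matrix has rank 15 and Smith normal form diag(1,1,1,1,1,1,1,1,1,1,1,1,1,1,1).

From H_k ≅ ker(∂_k) / im(∂_{k+1}) we obtain:

  H_2: rank ker ∂_2 − rank ∂_3 = (16 − 15) − 0 = 1, and there is no ∂_3, so H_2 ≅ Z.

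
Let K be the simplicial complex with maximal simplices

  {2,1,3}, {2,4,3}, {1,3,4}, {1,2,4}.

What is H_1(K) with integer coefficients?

H_1 ≅ 0.

We work with the vertex ordering 1 < 2 < 3 < 4. The simplices of K, each written with vertices in increasing order, are:

  0-simplices (4): [1], [2], [3], [4]
  1-simplices (6): [1,2], [1,3], [1,4], [2,3], [2,4], [3,4]
  2-simplices (4): [1,2,3], [1,2,4], [1,3,4], [2,3,4]

giving chain groups C_0 ≅ Z^4, C_1 ≅ Z^6, C_2 ≅ Z^4.

∂_1: C_1 → C_0 is given by ∂[p,q] = [q] − [p].
As a 4×6 matrix over Z this has rank 3, with invariant factors (1,1,1).

Boundary ∂_2: C_2 → C_1 maps a triangle to the signed sum of its edges. For instance
  ∂[2,3,4] = [3,4] − [2,4] + [2,3],
  ∂[1,3,4] = [3,4] − [1,4] + [1,3].
This gives a 6×4 integer matrix of rank 3; reducing to Smith normal form yields diagonal entries (1,1,1).

Now H_k = ker ∂_k / im ∂_{k+1}, so:

  H_1: rank ker ∂_1 − rank ∂_2 = (6 − 3) − 3 = 0, and the invariant factors of ∂_2 are all 1, so H_1 = 0.

(K is a triangulation of the 2-sphere S^2.)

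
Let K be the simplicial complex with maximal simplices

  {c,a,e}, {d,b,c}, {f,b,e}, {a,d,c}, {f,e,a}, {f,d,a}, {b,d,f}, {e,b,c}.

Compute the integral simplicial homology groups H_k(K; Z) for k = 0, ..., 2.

Order the vertices as a < b < c < d < e < f. Listing each simplex with vertices in this order, K has dimension 2 with simplices:

  0-simplices (6): a, b, c, d, e, f
  1-simplices (12): ac, ad, ae, af, bc, bd, be, bf, cd, ce, df, ef
  2-simplices (8): acd, ace, adf, aef, bcd, bce, bdf, bef

giving chain groups C_0 ≅ Z^6, C_1 ≅ Z^12, C_2 ≅ Z^8.

Boundary ∂_1: C_1 → C_0 is given by ∂[p,q] = [q] − [p]. For instance
  ∂cd = d − c.
The 6×12 boundary matrix has rank 5 and Smith normal form diag(1,1,1,1,1).

∂_2: C_2 → C_1 sends each 2-simplex [p,q,r] to [q,r] − [p,r] + [p,q]. For instance
  ∂bce = ce − be + bc,
  ∂bdf = df − bf + bd.
The 12×8 boundary matrix has rank 7 and Smith normal form diag(1,1,1,1,1,1,1).

Computing H_k = (kernel of ∂_k) / (image of ∂_{k+1}):

  H_0: rank C_0 − rank ∂_1 = 6 − 5 = 1, and the invariant factors of ∂_1 are all 1, so H_0 ≅ Z.
  H_1: rank ker ∂_1 − rank ∂_2 = (12 − 5) − 7 = 0, and the invariant factors of ∂_2 are all 1, so H_1 ≅ 0.
  H_2: rank ker ∂_2 − rank ∂_3 = (8 − 7) − 0 = 1, and there is no ∂_3, so H_2 ≅ Z.

As a check, the Euler characteristic is 6 − 12 + 8 = 2, which agrees with 1 − 0 + 1 = 2.

H_0 ≅ Z,  H_1 = 0,  H_2 ≅ Z.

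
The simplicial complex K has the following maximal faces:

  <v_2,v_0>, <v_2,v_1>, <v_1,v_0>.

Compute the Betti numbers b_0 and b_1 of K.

Fix the vertex order v_0 < v_1 < v_2 and write every simplex with vertices in increasing order. Then dim K = 1 and the simplices of K are:

  0-simplices (3): [v_0], [v_1], [v_2]
  1-simplices (3): [v_0,v_1], [v_0,v_2], [v_1,v_2]

so the chain groups are C_0 ≅ Z^3, C_1 ≅ Z^3.

∂_1: C_1 → C_0 is given by ∂[p,q] = [q] − [p]. For instance
  ∂[v_0,v_2] = [v_2] − [v_0].
As a 3×3 matrix over Z this has rank 2, with invariant factors (1,1).

From H_k ≅ ker(∂_k) / im(∂_{k+1}) we obtain:

  H_0: rank C_0 − rank ∂_1 = 3 − 2 = 1, and the invariant factors of ∂_1 are all 1, so H_0 ≅ Z.
  H_1: rank ker ∂_1 − rank ∂_2 = (3 − 2) − 0 = 1, and there is no ∂_2, so H_1 ≅ Z.

(K is a triangulation of the circle S^1.)

Hence the Betti numbers are b_0 = 1, b_1 = 1.

b_0 = 1, b_1 = 1.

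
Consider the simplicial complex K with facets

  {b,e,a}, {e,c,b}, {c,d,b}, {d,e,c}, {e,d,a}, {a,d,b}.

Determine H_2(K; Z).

H_2 = Z.

We work with the vertex ordering a < b < c < d < e. The simplices of K, each written with vertices in increasing order, are:

  0-simplices (5): a, b, c, d, e
  1-simplices (9): ab, ad, ae, bc, bd, be, cd, ce, de
  2-simplices (6): abd, abe, ade, bcd, bce, cde

so the chain groups are C_0 ≅ Z^5, C_1 ≅ Z^9, C_2 ≅ Z^6.

∂_1: C_1 → C_0 sends each edge [p,q] (with p < q) to q − p. For instance
  ∂cd = d − c.
This gives a 5×9 integer matrix of rank 4; reducing to Smith normal form yields diagonal entries (1,1,1,1).

∂_2: C_2 → C_1 maps a triangle to the signed sum of its edges. For instance
  ∂bce = ce − be + bc,
  ∂abd = bd − ad + ab.
The resulting 9×6 matrix has rank 5, and its Smith normal form has invariant factors (1,1,1,1,1).

Computing H_k = (kernel of ∂_k) / (image of ∂_{k+1}):

  H_2: rank ker ∂_2 − rank ∂_3 = (6 − 5) − 0 = 1, and there is no ∂_3, so H_2 ≅ Z.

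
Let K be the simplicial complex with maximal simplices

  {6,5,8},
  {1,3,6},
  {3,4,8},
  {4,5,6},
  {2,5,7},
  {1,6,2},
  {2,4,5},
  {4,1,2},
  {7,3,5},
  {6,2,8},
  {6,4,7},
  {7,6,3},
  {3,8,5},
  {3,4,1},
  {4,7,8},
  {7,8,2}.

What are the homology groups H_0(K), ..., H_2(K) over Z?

H_0 = Z,  H_1 = Z^2,  H_2 = Z.

K has 8 vertices, 24 edges, 16 triangles.
rank ∂_0 = 0, rank ∂_1 = 7 ⇒ b_0 = 8 − 0 − 7 = 1; all invariant factors of ∂_1 are 1 so no torsion. So H_0 = Z.
rank ∂_1 = 7, rank ∂_2 = 15 ⇒ b_1 = 24 − 7 − 15 = 2; all invariant factors of ∂_2 are 1 so no torsion. So H_1 = Z^2.
rank ∂_2 = 15, rank ∂_3 = 0 ⇒ b_2 = 16 − 15 − 0 = 1. So H_2 = Z.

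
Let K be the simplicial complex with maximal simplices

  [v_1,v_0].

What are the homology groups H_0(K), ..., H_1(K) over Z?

Fix the vertex order v_0 < v_1 and write every simplex with vertices in increasing order. Then dim K = 1 and the simplices of K are:

  0-simplices (2): [v_0], [v_1]
  1-simplices (1): [v_0,v_1]

giving chain groups C_0 ≅ Z^2, C_1 ≅ Z^1.

∂_1: C_1 → C_0 is given by ∂[p,q] = [q] − [p]. For instance
  ∂[v_0,v_1] = [v_1] − [v_0].
This gives a 2×1 integer matrix of rank 1; reducing to Smith normal form yields diagonal entries (1).

Now H_k = ker ∂_k / im ∂_{k+1}, so:

  H_0: rank C_0 − rank ∂_1 = 2 − 1 = 1, and the invariant factors of ∂_1 are all 1, so H_0 = Z.
  H_1: rank ker ∂_1 − rank ∂_2 = (1 − 1) − 0 = 0, and there is no ∂_2, so H_1 = 0.

H_0 ≅ Z,  H_1 = 0.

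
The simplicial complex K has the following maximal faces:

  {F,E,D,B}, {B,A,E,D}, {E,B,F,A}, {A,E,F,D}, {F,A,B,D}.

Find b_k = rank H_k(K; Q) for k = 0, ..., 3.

b_0 = 1, b_1 = 0, b_2 = 0, b_3 = 1.

Order the vertices as A < B < D < E < F. Listing each simplex with vertices in this order, K has dimension 3 with simplices:

  0-simplices (5): A, B, D, E, F
  1-simplices (10): AB, AD, AE, AF, BD, BE, BF, DE, DF, EF
  2-simplices (10): ABD, ABE, ABF, ADE, ADF, AEF, BDE, BDF, BEF, DEF
  3-simplices (5): ABDE, ABDF, ABEF, ADEF, BDEF

giving chain groups C_0 ≅ Z^5, C_1 ≅ Z^10, C_2 ≅ Z^10, C_3 ≅ Z^5.

∂_1: C_1 → C_0 is given by ∂[p,q] = [q] − [p]. For instance
  ∂AF = F − A.
This gives a 5×10 integer matrix of rank 4; reducing to Smith normal form yields diagonal entries (1,1,1,1).

The boundary map ∂_2: C_2 → C_1 acts by ∂[p,q,r] = [q,r] − [p,r] + [p,q]. For instance
  ∂ABE = BE − AE + AB,
  ∂ABF = BF − AF + AB.
This gives a 10×10 integer matrix of rank 6; reducing to Smith normal form yields diagonal entries (1,1,1,1,1,1).

The boundary map ∂_3: C_3 → C_2 sends each 3-simplex σ to the alternating sum Σ_i (−1)^i (σ with its i-th vertex removed). For instance
  ∂ABDE = BDE − ADE + ABE − ABD,
  ∂ABEF = BEF − AEF + ABF − ABE.
The resulting 10×5 matrix has rank 4, and its Smith normal form has invariant factors (1,1,1,1).

Reading off H_k = ker ∂_k / im ∂_{k+1}:

  H_0: rank C_0 − rank ∂_1 = 5 − 4 = 1, and the invariant factors of ∂_1 are all 1, so H_0 = Z.
  H_1: rank ker ∂_1 − rank ∂_2 = (10 − 4) − 6 = 0, and the invariant factors of ∂_2 are all 1, so H_1 = 0.
  H_2: rank ker ∂_2 − rank ∂_3 = (10 − 6) − 4 = 0, and the invariant factors of ∂_3 are all 1, so H_2 = 0.
  H_3: rank ker ∂_3 − rank ∂_4 = (5 − 4) − 0 = 1, and there is no ∂_4, so H_3 = Z.

Hence the Betti numbers are b_0 = 1, b_1 = 0, b_2 = 0, b_3 = 1.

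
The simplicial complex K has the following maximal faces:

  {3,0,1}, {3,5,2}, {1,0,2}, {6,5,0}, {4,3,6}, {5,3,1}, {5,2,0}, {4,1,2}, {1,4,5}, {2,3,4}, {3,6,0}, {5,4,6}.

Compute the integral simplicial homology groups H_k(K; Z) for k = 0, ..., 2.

We work with the vertex ordering 0 < 1 < 2 < 3 < 4 < 5 < 6. The simplices of K, each written with vertices in increasing order, are:

  0-simplices (7): [0], [1], [2], [3], [4], [5], [6]
  1-simplices (18): [0,1], [0,2], [0,3], [0,5], [0,6], [1,2], [1,3], [1,4], [1,5], [2,3], [2,4], [2,5], [3,4], [3,5], [3,6], [4,5], [4,6], [5,6]
  2-simplices (12): [0,1,2], [0,1,3], [0,2,5], [0,3,6], [0,5,6], [1,2,4], [1,3,5], [1,4,5], [2,3,4], [2,3,5], [3,4,6], [4,5,6]

giving chain groups C_0 ≅ Z^7, C_1 ≅ Z^18, C_2 ≅ Z^12.

Boundary ∂_1: C_1 → C_0 maps an edge to its endpoints' difference, ∂[p,q] = q − p. For instance
  ∂[0,1] = [1] − [0].
The 7×18 boundary matrix has rank 6 and Smith normal form diag(1,1,1,1,1,1).

∂_2: C_2 → C_1 sends each 2-simplex [p,q,r] to [q,r] − [p,r] + [p,q]. For instance
  ∂[2,3,5] = [3,5] − [2,5] + [2,3],
  ∂[2,3,4] = [3,4] − [2,4] + [2,3].
The resulting 18×12 matrix has rank 12, and its Smith normal form has invariant factors (1,1,1,1,1,1,1,1,1,1,1,2).

Computing H_k = (kernel of ∂_k) / (image of ∂_{k+1}):

  H_0: rank C_0 − rank ∂_1 = 7 − 6 = 1, and the invariant factors of ∂_1 are all 1, so H_0 ≅ Z.
  H_1: rank ker ∂_1 − rank ∂_2 = (18 − 6) − 12 = 0, and ∂_2 has invariant factor 2 > 1, so H_1 ≅ Z/2.
  H_2: rank ker ∂_2 − rank ∂_3 = (12 − 12) − 0 = 0, and there is no ∂_3, so H_2 ≅ 0.

As a check, the Euler characteristic is 7 − 18 + 12 = 1, which agrees with 1 − 0 + 0 = 1.
(K is a triangulation of the real projective plane RP^2.)

H_0 ≅ Z,  H_1 ≅ Z/2,  H_2 = 0.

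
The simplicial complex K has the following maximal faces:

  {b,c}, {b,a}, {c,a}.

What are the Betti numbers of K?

Fix the vertex order a < b < c and write every simplex with vertices in increasing order. Then dim K = 1 and the simplices of K are:

  0-simplices (3): a, b, c
  1-simplices (3): ab, ac, bc

so the chain groups are C_0 ≅ Z^3, C_1 ≅ Z^3.

The boundary map ∂_1: C_1 → C_0 sends each edge [p,q] (with p < q) to q − p.
This gives a 3×3 integer matrix of rank 2; reducing to Smith normal form yields diagonal entries (1,1).

Now H_k = ker ∂_k / im ∂_{k+1}, so:

  H_0: rank C_0 − rank ∂_1 = 3 − 2 = 1, and the invariant factors of ∂_1 are all 1, so H_0 = Z.
  H_1: rank ker ∂_1 − rank ∂_2 = (3 − 2) − 0 = 1, and there is no ∂_2, so H_1 = Z.

Hence the Betti numbers are b_0 = 1, b_1 = 1.

b_0 = 1, b_1 = 1.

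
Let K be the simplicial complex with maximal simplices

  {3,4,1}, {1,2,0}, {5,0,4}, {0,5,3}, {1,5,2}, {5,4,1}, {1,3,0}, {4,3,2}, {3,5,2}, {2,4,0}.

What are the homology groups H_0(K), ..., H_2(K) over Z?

H_0 = Z,  H_1 = Z/2Z,  H_2 = 0.

We work with the vertex ordering 0 < 1 < 2 < 3 < 4 < 5. The simplices of K, each written with vertices in increasing order, are:

  0-simplices (6): [0], [1], [2], [3], [4], [5]
  1-simplices (15): [0,1], [0,2], [0,3], [0,4], [0,5], [1,2], [1,3], [1,4], [1,5], [2,3], [2,4], [2,5], [3,4], [3,5], [4,5]
  2-simplices (10): [0,1,2], [0,1,3], [0,2,4], [0,3,5], [0,4,5], [1,2,5], [1,3,4], [1,4,5], [2,3,4], [2,3,5]

Hence C_0 ≅ Z^6, C_1 ≅ Z^15, C_2 ≅ Z^10.

∂_1: C_1 → C_0 sends each edge [p,q] (with p < q) to q − p.
The 6×15 boundary matrix has rank 5 and Smith normal form diag(1,1,1,1,1).

∂_2: C_2 → C_1 sends each 2-simplex [p,q,r] to [q,r] − [p,r] + [p,q]. For instance
  ∂[0,4,5] = [4,5] − [0,5] + [0,4],
  ∂[2,3,5] = [3,5] − [2,5] + [2,3].
This gives a 15×10 integer matrix of rank 10; reducing to Smith normal form yields diagonal entries (1,1,1,1,1,1,1,1,1,2).

Reading off H_k = ker ∂_k / im ∂_{k+1}:

  H_0: rank C_0 − rank ∂_1 = 6 − 5 = 1, and the invariant factors of ∂_1 are all 1, so H_0 ≅ Z.
  H_1: rank ker ∂_1 − rank ∂_2 = (15 − 5) − 10 = 0, and ∂_2 has invariant factor 2 > 1, so H_1 ≅ Z/2Z.
  H_2: rank ker ∂_2 − rank ∂_3 = (10 − 10) − 0 = 0, and there is no ∂_3, so H_2 ≅ 0.

(K is a triangulation of the real projective plane RP^2.)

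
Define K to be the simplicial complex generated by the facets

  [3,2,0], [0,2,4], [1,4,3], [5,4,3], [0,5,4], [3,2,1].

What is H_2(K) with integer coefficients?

H_2 ≅ 0.

We work with the vertex ordering 0 < 1 < 2 < 3 < 4 < 5. The simplices of K, each written with vertices in increasing order, are:

  0-simplices (6): [0], [1], [2], [3], [4], [5]
  1-simplices (12): [0,2], [0,3], [0,4], [0,5], [1,2], [1,3], [1,4], [2,3], [2,4], [3,4], [3,5], [4,5]
  2-simplices (6): [0,2,3], [0,2,4], [0,4,5], [1,2,3], [1,3,4], [3,4,5]

giving chain groups C_0 ≅ Z^6, C_1 ≅ Z^12, C_2 ≅ Z^6.

∂_1: C_1 → C_0 maps an edge to its endpoints' difference, ∂[p,q] = q − p. For instance
  ∂[3,4] = [4] − [3].
This gives a 6×12 integer matrix of rank 5; reducing to Smith normal form yields diagonal entries (1,1,1,1,1).

Boundary ∂_2: C_2 → C_1 sends each 2-simplex [p,q,r] to [q,r] − [p,r] + [p,q]. For instance
  ∂[0,2,3] = [2,3] − [0,3] + [0,2],
  ∂[1,3,4] = [3,4] − [1,4] + [1,3].
The resulting 12×6 matrix has rank 6, and its Smith normal form has invariant factors (1,1,1,1,1,1).

From H_k ≅ ker(∂_k) / im(∂_{k+1}) we obtain:

  H_2: rank ker ∂_2 − rank ∂_3 = (6 − 6) − 0 = 0, and there is no ∂_3, so H_2 = 0.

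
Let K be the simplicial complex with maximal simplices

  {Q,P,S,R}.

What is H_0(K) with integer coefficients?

K has 4 vertices, 6 edges, 4 triangles, 1 3-simplex.
rank ∂_0 = 0, rank ∂_1 = 3 ⇒ b_0 = 4 − 0 − 3 = 1; all invariant factors of ∂_1 are 1 so no torsion. So H_0 ≅ Z.

H_0 ≅ Z.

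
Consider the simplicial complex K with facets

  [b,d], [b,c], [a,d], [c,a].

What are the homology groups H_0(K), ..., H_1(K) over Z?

H_0 ≅ Z,  H_1 ≅ Z.

Fix the vertex order a < b < c < d and write every simplex with vertices in increasing order. Then dim K = 1 and the simplices of K are:

  0-simplices (4): a, b, c, d
  1-simplices (4): ac, ad, bc, bd

Hence C_0 ≅ Z^4, C_1 ≅ Z^4.

The boundary map ∂_1: C_1 → C_0 sends each edge [p,q] (with p < q) to q − p.
This gives a 4×4 integer matrix of rank 3; reducing to Smith normal form yields diagonal entries (1,1,1).

Reading off H_k = ker ∂_k / im ∂_{k+1}:

  H_0: rank C_0 − rank ∂_1 = 4 − 3 = 1, and the invariant factors of ∂_1 are all 1, so H_0 ≅ Z.
  H_1: rank ker ∂_1 − rank ∂_2 = (4 − 3) − 0 = 1, and there is no ∂_2, so H_1 ≅ Z.

As a check, the Euler characteristic is 4 − 4 = 0, which agrees with 1 − 1 = 0.
(K is a triangulation of the circle S^1.)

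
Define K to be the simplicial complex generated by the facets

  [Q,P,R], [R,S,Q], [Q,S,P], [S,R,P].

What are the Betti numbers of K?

b_0 = 1, b_1 = 0, b_2 = 1.

Order the vertices as P < Q < R < S. Listing each simplex with vertices in this order, K has dimension 2 with simplices:

  0-simplices (4): P, Q, R, S
  1-simplices (6): PQ, PR, PS, QR, QS, RS
  2-simplices (4): PQR, PQS, PRS, QRS

Hence C_0 ≅ Z^4, C_1 ≅ Z^6, C_2 ≅ Z^4.

The boundary map ∂_1: C_1 → C_0 is given by ∂[p,q] = [q] − [p].
The resulting 4×6 matrix has rank 3, and its Smith normal form has invariant factors (1,1,1).

∂_2: C_2 → C_1 maps a triangle to the signed sum of its edges. For instance
  ∂QRS = RS − QS + QR,
  ∂PQS = QS − PS + PQ.
The resulting 6×4 matrix has rank 3, and its Smith normal form has invariant factors (1,1,1).

Computing H_k = (kernel of ∂_k) / (image of ∂_{k+1}):

  H_0: rank C_0 − rank ∂_1 = 4 − 3 = 1, and the invariant factors of ∂_1 are all 1, so H_0 ≅ Z.
  H_1: rank ker ∂_1 − rank ∂_2 = (6 − 3) − 3 = 0, and the invariant factors of ∂_2 are all 1, so H_1 ≅ 0.
  H_2: rank ker ∂_2 − rank ∂_3 = (4 − 3) − 0 = 1, and there is no ∂_3, so H_2 ≅ Z.

As a check, the Euler characteristic is 4 − 6 + 4 = 2, which agrees with 1 − 0 + 1 = 2.

Hence the Betti numbers are b_0 = 1, b_1 = 0, b_2 = 1.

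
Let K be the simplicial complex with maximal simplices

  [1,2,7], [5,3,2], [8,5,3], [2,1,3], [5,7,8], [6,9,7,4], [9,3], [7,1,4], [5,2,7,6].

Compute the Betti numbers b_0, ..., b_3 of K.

b_0 = 1, b_1 = 1, b_2 = 0, b_3 = 0.

Take the total order 1 < 2 < 3 < 4 < 5 < 6 < 7 < 8 < 9 on the vertex set. Then K (dimension 3) consists of the simplices:

  0-simplices (9): [1], [2], [3], [4], [5], [6], [7], [8], [9]
  1-simplices (21): [1,2], [1,3], [1,4], [1,7], [2,3], [2,5], [2,6], [2,7], [3,5], [3,8], [3,9], [4,6], [4,7], [4,9], [5,6], [5,7], [5,8], [6,7], [6,9], [7,8], [7,9]
  2-simplices (14): [1,2,3], [1,2,7], [1,4,7], [2,3,5], [2,5,6], [2,5,7], [2,6,7], [3,5,8], [4,6,7], [4,6,9], [4,7,9], [5,6,7], [5,7,8], [6,7,9]
  3-simplices (2): [2,5,6,7], [4,6,7,9]

so the chain groups are C_0 ≅ Z^9, C_1 ≅ Z^21, C_2 ≅ Z^14, C_3 ≅ Z^2.

Boundary ∂_1: C_1 → C_0 is given by ∂[p,q] = [q] − [p].
As a 9×21 matrix over Z this has rank 8, with invariant factors (1,1,1,1,1,1,1,1).

∂_2: C_2 → C_1 acts by ∂[p,q,r] = [q,r] − [p,r] + [p,q]. For instance
  ∂[2,6,7] = [6,7] − [2,7] + [2,6],
  ∂[1,4,7] = [4,7] − [1,7] + [1,4].
The resulting 21×14 matrix has rank 12, and its Smith normal form has invariant factors (1,1,1,1,1,1,1,1,1,1,1,1).

∂_3: C_3 → C_2 sends each 3-simplex σ to the alternating sum Σ_i (−1)^i (σ with its i-th vertex removed). For instance
  ∂[4,6,7,9] = [6,7,9] − [4,7,9] + [4,6,9] − [4,6,7],
  ∂[2,5,6,7] = [5,6,7] − [2,6,7] + [2,5,7] − [2,5,6].
The 14×2 boundary matrix has rank 2 and Smith normal form diag(1,1).

Now H_k = ker ∂_k / im ∂_{k+1}, so:

  H_0: rank C_0 − rank ∂_1 = 9 − 8 = 1, and the invariant factors of ∂_1 are all 1, so H_0 ≅ Z.
  H_1: rank ker ∂_1 − rank ∂_2 = (21 − 8) − 12 = 1, and the invariant factors of ∂_2 are all 1, so H_1 ≅ Z.
  H_2: rank ker ∂_2 − rank ∂_3 = (14 − 12) − 2 = 0, and the invariant factors of ∂_3 are all 1, so H_2 ≅ 0.
  H_3: rank ker ∂_3 − rank ∂_4 = (2 − 2) − 0 = 0, and there is no ∂_4, so H_3 ≅ 0.

Hence the Betti numbers are b_0 = 1, b_1 = 1, b_2 = 0, b_3 = 0.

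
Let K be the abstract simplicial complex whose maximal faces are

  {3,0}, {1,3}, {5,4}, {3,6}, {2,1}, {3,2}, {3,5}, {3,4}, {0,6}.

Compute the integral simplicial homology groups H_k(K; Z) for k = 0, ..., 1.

Fix the vertex order 0 < 1 < 2 < 3 < 4 < 5 < 6 and write every simplex with vertices in increasing order. Then dim K = 1 and the simplices of K are:

  0-simplices (7): [0], [1], [2], [3], [4], [5], [6]
  1-simplices (9): [0,3], [0,6], [1,2], [1,3], [2,3], [3,4], [3,5], [3,6], [4,5]

so the chain groups are C_0 ≅ Z^7, C_1 ≅ Z^9.

Boundary ∂_1: C_1 → C_0 sends each edge [p,q] (with p < q) to q − p. For instance
  ∂[2,3] = [3] − [2].
This gives a 7×9 integer matrix of rank 6; reducing to Smith normal form yields diagonal entries (1,1,1,1,1,1).

Computing H_k = (kernel of ∂_k) / (image of ∂_{k+1}):

  H_0: rank C_0 − rank ∂_1 = 7 − 6 = 1, and the invariant factors of ∂_1 are all 1, so H_0 = Z.
  H_1: rank ker ∂_1 − rank ∂_2 = (9 − 6) − 0 = 3, and there is no ∂_2, so H_1 = Z^3.

As a check, the Euler characteristic is 7 − 9 = -2, which agrees with 1 − 3 = -2.

H_0 ≅ Z,  H_1 ≅ Z^3.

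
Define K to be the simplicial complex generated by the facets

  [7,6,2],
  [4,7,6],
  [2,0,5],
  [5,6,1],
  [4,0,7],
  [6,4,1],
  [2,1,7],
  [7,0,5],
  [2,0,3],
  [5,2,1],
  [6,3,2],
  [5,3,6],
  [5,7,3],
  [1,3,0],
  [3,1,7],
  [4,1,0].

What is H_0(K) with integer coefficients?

We work with the vertex ordering 0 < 1 < 2 < 3 < 4 < 5 < 6 < 7. The simplices of K, each written with vertices in increasing order, are:

  0-simplices (8): [0], [1], [2], [3], [4], [5], [6], [7]
  1-simplices (24): (24 of them)
  2-simplices (16): [0,1,3], [0,1,4], [0,2,3], [0,2,5], [0,4,7], [0,5,7], [1,2,5], [1,2,7], [1,3,7], [1,4,6], [1,5,6], [2,3,6], [2,6,7], [3,5,6], [3,5,7], [4,6,7]

giving chain groups C_0 ≅ Z^8, C_1 ≅ Z^24, C_2 ≅ Z^16.

Boundary ∂_1: C_1 → C_0 is given by ∂[p,q] = [q] − [p].
The resulting 8×24 matrix has rank 7, and its Smith normal form has invariant factors (1,1,1,1,1,1,1).

The boundary map ∂_2: C_2 → C_1 sends each 2-simplex [p,q,r] to [q,r] − [p,r] + [p,q]. For instance
  ∂[1,3,7] = [3,7] − [1,7] + [1,3],
  ∂[0,2,3] = [2,3] − [0,3] + [0,2].
The resulting 24×16 matrix has rank 15, and its Smith normal form has invariant factors (1,1,1,1,1,1,1,1,1,1,1,1,1,1,1).

Now H_k = ker ∂_k / im ∂_{k+1}, so:

  H_0: rank C_0 − rank ∂_1 = 8 − 7 = 1, and the invariant factors of ∂_1 are all 1, so H_0 ≅ Z.

(K is a triangulation of the torus T^2.)

H_0 ≅ Z.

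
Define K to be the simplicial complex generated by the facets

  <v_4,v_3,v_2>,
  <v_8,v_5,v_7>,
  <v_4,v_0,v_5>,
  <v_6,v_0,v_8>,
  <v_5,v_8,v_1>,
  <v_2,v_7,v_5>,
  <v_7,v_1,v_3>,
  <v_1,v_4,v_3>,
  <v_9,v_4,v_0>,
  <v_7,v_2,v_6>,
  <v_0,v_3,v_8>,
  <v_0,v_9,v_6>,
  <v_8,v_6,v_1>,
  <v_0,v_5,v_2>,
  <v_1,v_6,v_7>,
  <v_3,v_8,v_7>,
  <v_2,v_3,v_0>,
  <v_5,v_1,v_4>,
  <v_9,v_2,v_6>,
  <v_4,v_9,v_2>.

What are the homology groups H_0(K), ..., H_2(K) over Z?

H_0 = Z,  H_1 = Z ⊕ Z_2,  H_2 = 0.

Take the total order v_0 < v_1 < v_2 < v_3 < v_4 < v_5 < v_6 < v_7 < v_8 < v_9 on the vertex set. Then K (dimension 2) consists of the simplices:

  0-simplices (10): [v_0], [v_1], [v_2], [v_3], [v_4], [v_5], [v_6], [v_7], [v_8], [v_9]
  1-simplices (30): (30 of them)
  2-simplices (20): (20 of them)

giving chain groups C_0 ≅ Z^10, C_1 ≅ Z^30, C_2 ≅ Z^20.

The boundary map ∂_1: C_1 → C_0 is given by ∂[p,q] = [q] − [p].
This gives a 10×30 integer matrix of rank 9; reducing to Smith normal form yields diagonal entries (1,1,1,1,1,1,1,1,1).

Boundary ∂_2: C_2 → C_1 acts by ∂[p,q,r] = [q,r] − [p,r] + [p,q]. For instance
  ∂[v_0,v_4,v_9] = [v_4,v_9] − [v_0,v_9] + [v_0,v_4],
  ∂[v_0,v_6,v_8] = [v_6,v_8] − [v_0,v_8] + [v_0,v_6].
As a 30×20 matrix over Z this has rank 20, with invariant factors (1,1,1,1,1,1,1,1,1,1,1,1,1,1,1,1,1,1,1,2).

Now H_k = ker ∂_k / im ∂_{k+1}, so:

  H_0: rank C_0 − rank ∂_1 = 10 − 9 = 1, and the invariant factors of ∂_1 are all 1, so H_0 ≅ Z.
  H_1: rank ker ∂_1 − rank ∂_2 = (30 − 9) − 20 = 1, and ∂_2 has invariant factor 2 > 1, so H_1 ≅ Z ⊕ Z_2.
  H_2: rank ker ∂_2 − rank ∂_3 = (20 − 20) − 0 = 0, and there is no ∂_3, so H_2 ≅ 0.

As a check, the Euler characteristic is 10 − 30 + 20 = 0, which agrees with 1 − 1 + 0 = 0.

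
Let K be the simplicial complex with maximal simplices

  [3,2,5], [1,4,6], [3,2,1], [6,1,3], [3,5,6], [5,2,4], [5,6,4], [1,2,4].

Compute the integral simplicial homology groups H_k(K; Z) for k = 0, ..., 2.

K has 6 vertices, 12 edges, 8 triangles.
rank ∂_0 = 0, rank ∂_1 = 5 ⇒ b_0 = 6 − 0 − 5 = 1; all invariant factors of ∂_1 are 1 so no torsion. So H_0 ≅ Z.
rank ∂_1 = 5, rank ∂_2 = 7 ⇒ b_1 = 12 − 5 − 7 = 0; all invariant factors of ∂_2 are 1 so no torsion. So H_1 ≅ 0.
rank ∂_2 = 7, rank ∂_3 = 0 ⇒ b_2 = 8 − 7 − 0 = 1. So H_2 ≅ Z.

H_0 ≅ Z,  H_1 = 0,  H_2 ≅ Z.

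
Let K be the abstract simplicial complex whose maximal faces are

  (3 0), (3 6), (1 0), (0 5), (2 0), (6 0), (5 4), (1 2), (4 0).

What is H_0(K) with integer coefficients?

H_0 ≅ Z.

Fix the vertex order 0 < 1 < 2 < 3 < 4 < 5 < 6 and write every simplex with vertices in increasing order. Then dim K = 1 and the simplices of K are:

  0-simplices (7): [0], [1], [2], [3], [4], [5], [6]
  1-simplices (9): [0,1], [0,2], [0,3], [0,4], [0,5], [0,6], [1,2], [3,6], [4,5]

giving chain groups C_0 ≅ Z^7, C_1 ≅ Z^9.

The boundary map ∂_1: C_1 → C_0 sends each edge [p,q] (with p < q) to q − p.
As a 7×9 matrix over Z this has rank 6, with invariant factors (1,1,1,1,1,1).

Computing H_k = (kernel of ∂_k) / (image of ∂_{k+1}):

  H_0: rank C_0 − rank ∂_1 = 7 − 6 = 1, and the invariant factors of ∂_1 are all 1, so H_0 ≅ Z.

(K is a triangulation of a wedge of 3 circles.)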